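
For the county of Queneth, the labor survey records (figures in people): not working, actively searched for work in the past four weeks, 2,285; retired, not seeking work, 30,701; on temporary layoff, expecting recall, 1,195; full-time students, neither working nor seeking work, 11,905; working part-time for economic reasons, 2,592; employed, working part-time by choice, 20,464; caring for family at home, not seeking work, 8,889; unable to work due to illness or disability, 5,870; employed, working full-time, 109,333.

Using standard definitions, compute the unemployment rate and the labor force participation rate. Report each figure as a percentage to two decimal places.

Unemployment rate ≈ 2.56%; labor force participation rate ≈ 70.31%.

Employed = 2,592 + 20,464 + 109,333 = 132,389 (anyone who worked, including part-time for economic reasons, counts as employed).
Unemployed = 2,285 + 1,195 = 3,480 (jobless and actively searching, or on temporary layoff).
Labor force = 132,389 + 3,480 = 135,869.
Not in labor force = 30,701 + 11,905 + 8,889 + 5,870 = 57,365 (those not working and not actively searching are outside the labor force).
Civilian working-age population = 135,869 + 57,365 = 193,234.
Unemployment rate = 3,480 / 135,869 = 2.56%.
Labor force participation rate = 135,869 / 193,234 = 70.31%.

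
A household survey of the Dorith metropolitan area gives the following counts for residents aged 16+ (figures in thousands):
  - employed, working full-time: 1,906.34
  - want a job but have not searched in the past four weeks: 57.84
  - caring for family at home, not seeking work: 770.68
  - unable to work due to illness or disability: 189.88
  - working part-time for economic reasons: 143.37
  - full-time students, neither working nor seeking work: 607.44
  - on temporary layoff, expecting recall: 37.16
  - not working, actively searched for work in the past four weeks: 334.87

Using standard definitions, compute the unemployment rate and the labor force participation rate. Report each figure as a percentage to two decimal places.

Unemployment rate ≈ 15.36%; labor force participation rate ≈ 59.83%.

Employed = 1,906.34 + 143.37 = 2,049.71 thousand (anyone who worked, including part-time for economic reasons, counts as employed).
Unemployed = 37.16 + 334.87 = 372.03 thousand (jobless and actively searching, or on temporary layoff).
Labor force = 2,049.71 + 372.03 = 2,421.74 thousand.
Not in labor force = 57.84 + 770.68 + 189.88 + 607.44 = 1,625.84 thousand (those not working and not actively searching are outside the labor force — including those who want a job but have given up searching).
Civilian working-age population = 2,421.74 + 1,625.84 = 4,047.58 thousand.
Unemployment rate = 372.03 / 2,421.74 = 15.36%.
Labor force participation rate = 2,421.74 / 4,047.58 = 59.83%.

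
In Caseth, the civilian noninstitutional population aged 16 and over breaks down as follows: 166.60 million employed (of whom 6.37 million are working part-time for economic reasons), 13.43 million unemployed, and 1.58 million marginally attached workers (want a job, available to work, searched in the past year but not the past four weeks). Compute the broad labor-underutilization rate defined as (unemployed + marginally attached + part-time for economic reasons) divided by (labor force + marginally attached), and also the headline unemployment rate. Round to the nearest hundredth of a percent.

Labor force = 166.60 + 13.43 = 180.03 million.
Numerator = 13.43 + 1.58 + 6.37 = 21.38 million.
Denominator = 180.03 + 1.58 = 181.61 million.
Broad rate = 21.38 / 181.61 = 11.77%.
Headline unemployment rate = 13.43 / 180.03 = 7.46%.

Broad underutilization rate ≈ 11.77%; headline unemployment rate ≈ 7.46%.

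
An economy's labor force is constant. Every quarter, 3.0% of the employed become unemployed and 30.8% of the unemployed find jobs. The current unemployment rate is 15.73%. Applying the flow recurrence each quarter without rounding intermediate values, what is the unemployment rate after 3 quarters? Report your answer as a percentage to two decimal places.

With a fixed labor force, u_{t+1} = u_t + s·(1−u_t) − f·u_t = u_t·(1−s−f) + s.
Here 1−s−f = 0.662 and s = 0.030.
u_1 = 0.157300 × 0.662 + 0.030 = 0.134133.
u_2 = 0.134133 × 0.662 + 0.030 = 0.118796.
u_3 = 0.118796 × 0.662 + 0.030 = 0.108643.

Unemployment rate after three quarters ≈ 10.86%.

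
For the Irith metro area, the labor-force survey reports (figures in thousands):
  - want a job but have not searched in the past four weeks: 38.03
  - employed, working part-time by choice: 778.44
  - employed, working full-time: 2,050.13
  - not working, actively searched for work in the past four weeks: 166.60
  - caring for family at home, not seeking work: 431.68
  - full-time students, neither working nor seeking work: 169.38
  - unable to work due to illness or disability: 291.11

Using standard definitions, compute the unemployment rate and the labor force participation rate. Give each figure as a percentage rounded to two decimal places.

Unemployment rate ≈ 5.56%; labor force participation rate ≈ 76.30%.

Employed = 778.44 + 2,050.13 = 2,828.57 thousand.
Unemployed = 166.60 thousand.
Labor force = 2,828.57 + 166.60 = 2,995.17 thousand.
Not in labor force = 38.03 + 431.68 + 169.38 + 291.11 = 930.20 thousand (those not working and not actively searching are outside the labor force — including those who want a job but have given up searching).
Civilian working-age population = 2,995.17 + 930.20 = 3,925.37 thousand.
Unemployment rate = 166.60 / 2,995.17 = 5.56%.
Labor force participation rate = 2,995.17 / 3,925.37 = 76.30%.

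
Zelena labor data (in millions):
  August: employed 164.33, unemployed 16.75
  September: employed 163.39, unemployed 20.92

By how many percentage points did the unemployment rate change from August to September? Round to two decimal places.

The unemployment rate changed by +2.10 percentage points.

August: labor force = 164.33 + 16.75 = 181.08; u = 16.75/181.08 = 9.25%.
September: labor force = 163.39 + 20.92 = 184.31; u = 20.92/184.31 = 11.35%.
Change = 11.35% − 9.25% = +2.10 pp.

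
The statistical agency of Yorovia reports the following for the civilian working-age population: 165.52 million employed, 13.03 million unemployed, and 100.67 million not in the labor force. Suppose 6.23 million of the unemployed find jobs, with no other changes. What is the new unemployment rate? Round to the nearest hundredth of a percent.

Initially, labor force = 165.52 + 13.03 = 178.55 million, so u = 13.03/178.55 = 7.30%.
After the change, unemployed falls and employed rises by 6.23; labor force unchanged → E = 171.75, U = 6.80, labor force = 178.55 million.
New unemployment rate = 6.80 / 178.55 = 3.81%.

New unemployment rate ≈ 3.81%.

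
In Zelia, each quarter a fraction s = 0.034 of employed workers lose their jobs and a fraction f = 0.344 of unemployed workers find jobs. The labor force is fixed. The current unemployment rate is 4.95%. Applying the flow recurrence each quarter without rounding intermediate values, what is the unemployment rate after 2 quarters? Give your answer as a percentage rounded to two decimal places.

Unemployment rate after two quarters ≈ 7.43%.

With a fixed labor force, u_{t+1} = u_t + s·(1−u_t) − f·u_t = u_t·(1−s−f) + s.
Here 1−s−f = 0.622 and s = 0.034.
u_1 = 0.049500 × 0.622 + 0.034 = 0.064789.
u_2 = 0.064789 × 0.622 + 0.034 = 0.074299.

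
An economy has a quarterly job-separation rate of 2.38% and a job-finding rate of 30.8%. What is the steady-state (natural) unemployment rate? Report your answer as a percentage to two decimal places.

At steady state the flows balance: s·E = f·U, so U/(E+U) = s/(s+f).
u* = 2.38 / (2.38 + 30.8) = 2.38 / 33.18 = 7.17%.

Steady-state unemployment rate ≈ 7.17%.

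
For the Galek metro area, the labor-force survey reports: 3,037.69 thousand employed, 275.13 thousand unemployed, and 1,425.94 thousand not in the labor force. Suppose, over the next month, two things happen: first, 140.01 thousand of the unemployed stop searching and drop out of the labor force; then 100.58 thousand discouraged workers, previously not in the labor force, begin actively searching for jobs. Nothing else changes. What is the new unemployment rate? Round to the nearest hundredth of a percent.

New unemployment rate ≈ 7.20%.

Initially, labor force = 3,037.69 + 275.13 = 3,312.82 thousand, so u = 275.13/3,312.82 = 8.31%.
After the first change, unemployed and labor force both fall by 140.01 → E = 3,037.69, U = 135.12, labor force = 3,172.81 thousand.
After the second change, unemployed and labor force both rise by 100.58 → E = 3,037.69, U = 235.70, labor force = 3,273.39 thousand.
New unemployment rate = 235.70 / 3,273.39 = 7.20%.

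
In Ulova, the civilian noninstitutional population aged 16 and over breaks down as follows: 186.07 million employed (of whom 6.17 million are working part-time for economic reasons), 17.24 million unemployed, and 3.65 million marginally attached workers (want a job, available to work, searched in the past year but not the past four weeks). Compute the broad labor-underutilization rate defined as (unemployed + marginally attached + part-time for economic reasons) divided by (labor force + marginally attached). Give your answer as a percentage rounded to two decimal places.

Broad underutilization rate ≈ 13.07%.

Labor force = 186.07 + 17.24 = 203.31 million.
Numerator = 17.24 + 3.65 + 6.17 = 27.06 million.
Denominator = 203.31 + 3.65 = 206.96 million.
Broad rate = 27.06 / 206.96 = 13.07%.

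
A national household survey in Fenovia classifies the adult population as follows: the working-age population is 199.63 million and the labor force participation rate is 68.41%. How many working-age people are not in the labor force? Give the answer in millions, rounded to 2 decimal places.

Share not in the labor force = 1 − 0.6841 = 0.3159.
Not in labor force = 0.3159 × 199.63 ≈ 63.06 million.

About 63.06 million are not in the labor force.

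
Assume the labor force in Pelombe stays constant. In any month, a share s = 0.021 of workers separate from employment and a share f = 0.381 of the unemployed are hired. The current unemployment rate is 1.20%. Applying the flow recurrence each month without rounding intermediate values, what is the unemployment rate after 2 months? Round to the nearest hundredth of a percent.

With a fixed labor force, u_{t+1} = u_t + s·(1−u_t) − f·u_t = u_t·(1−s−f) + s.
Here 1−s−f = 0.598 and s = 0.021.
u_1 = 0.012000 × 0.598 + 0.021 = 0.028176.
u_2 = 0.028176 × 0.598 + 0.021 = 0.037849.

Unemployment rate after two months ≈ 3.78%.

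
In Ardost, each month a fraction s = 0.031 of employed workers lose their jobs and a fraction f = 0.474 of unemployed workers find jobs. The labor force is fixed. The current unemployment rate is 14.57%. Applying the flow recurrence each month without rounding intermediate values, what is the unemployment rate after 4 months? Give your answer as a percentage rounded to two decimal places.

Unemployment rate after four months ≈ 6.64%.

With a fixed labor force, u_{t+1} = u_t + s·(1−u_t) − f·u_t = u_t·(1−s−f) + s.
Here 1−s−f = 0.495 and s = 0.031.
u_1 = 0.145700 × 0.495 + 0.031 = 0.103121.
u_2 = 0.103121 × 0.495 + 0.031 = 0.082045.
u_3 = 0.082045 × 0.495 + 0.031 = 0.071612.
u_4 = 0.071612 × 0.495 + 0.031 = 0.066448.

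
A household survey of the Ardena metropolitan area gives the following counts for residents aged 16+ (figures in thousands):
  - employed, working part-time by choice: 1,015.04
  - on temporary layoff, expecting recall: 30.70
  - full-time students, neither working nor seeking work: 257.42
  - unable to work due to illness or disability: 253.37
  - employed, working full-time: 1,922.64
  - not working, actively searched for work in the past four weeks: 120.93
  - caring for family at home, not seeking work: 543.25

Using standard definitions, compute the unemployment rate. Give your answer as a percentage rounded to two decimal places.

Unemployment rate ≈ 4.91%.

Employed = 1,015.04 + 1,922.64 = 2,937.68 thousand.
Unemployed = 30.70 + 120.93 = 151.63 thousand (jobless and actively searching, or on temporary layoff).
Labor force = 2,937.68 + 151.63 = 3,089.31 thousand.
Unemployment rate = 151.63 / 3,089.31 = 4.91%.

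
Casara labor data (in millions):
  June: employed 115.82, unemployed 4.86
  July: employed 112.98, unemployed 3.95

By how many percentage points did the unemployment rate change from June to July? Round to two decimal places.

The unemployment rate changed by −0.65 percentage points.

June: labor force = 115.82 + 4.86 = 120.68; u = 4.86/120.68 = 4.03%.
July: labor force = 112.98 + 3.95 = 116.93; u = 3.95/116.93 = 3.38%.
Change = 3.38% − 4.03% = −0.65 pp.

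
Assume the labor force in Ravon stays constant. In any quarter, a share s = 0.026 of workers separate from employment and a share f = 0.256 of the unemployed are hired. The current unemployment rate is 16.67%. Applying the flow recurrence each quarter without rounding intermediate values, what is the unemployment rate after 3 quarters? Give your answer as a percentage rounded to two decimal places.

Unemployment rate after three quarters ≈ 11.98%.

With a fixed labor force, u_{t+1} = u_t + s·(1−u_t) − f·u_t = u_t·(1−s−f) + s.
Here 1−s−f = 0.718 and s = 0.026.
u_1 = 0.166700 × 0.718 + 0.026 = 0.145691.
u_2 = 0.145691 × 0.718 + 0.026 = 0.130606.
u_3 = 0.130606 × 0.718 + 0.026 = 0.119775.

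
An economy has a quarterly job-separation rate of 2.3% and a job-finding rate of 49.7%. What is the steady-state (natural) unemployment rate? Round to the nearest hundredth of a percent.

Steady-state unemployment rate ≈ 4.42%.

At steady state the flows balance: s·E = f·U, so U/(E+U) = s/(s+f).
u* = 2.3 / (2.3 + 49.7) = 2.3 / 52.00 = 4.42%.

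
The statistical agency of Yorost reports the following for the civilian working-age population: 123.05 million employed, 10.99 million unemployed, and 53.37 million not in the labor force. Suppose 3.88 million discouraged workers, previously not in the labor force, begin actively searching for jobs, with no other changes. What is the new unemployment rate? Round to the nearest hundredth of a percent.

Initially, labor force = 123.05 + 10.99 = 134.04 million, so u = 10.99/134.04 = 8.20%.
After the change, unemployed and labor force both rise by 3.88 → E = 123.05, U = 14.87, labor force = 137.92 million.
New unemployment rate = 14.87 / 137.92 = 10.78%.

New unemployment rate ≈ 10.78%.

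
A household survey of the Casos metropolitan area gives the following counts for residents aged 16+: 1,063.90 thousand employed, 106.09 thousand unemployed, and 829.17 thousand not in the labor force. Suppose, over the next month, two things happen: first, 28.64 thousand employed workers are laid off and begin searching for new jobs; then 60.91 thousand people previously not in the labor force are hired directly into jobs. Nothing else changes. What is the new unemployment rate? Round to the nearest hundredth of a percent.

Initially, labor force = 1,063.90 + 106.09 = 1,169.99 thousand, so u = 106.09/1,169.99 = 9.07%.
After the first change, employed falls and unemployed rises by 28.64; labor force unchanged → E = 1,035.26, U = 134.73, labor force = 1,169.99 thousand.
After the second change, employed and labor force both rise by 60.91; unemployed unchanged → E = 1,096.17, U = 134.73, labor force = 1,230.90 thousand.
New unemployment rate = 134.73 / 1,230.90 = 10.95%.

New unemployment rate ≈ 10.95%.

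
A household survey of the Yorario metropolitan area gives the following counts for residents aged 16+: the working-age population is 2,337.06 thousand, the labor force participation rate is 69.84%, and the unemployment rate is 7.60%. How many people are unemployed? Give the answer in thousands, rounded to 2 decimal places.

Labor force = 0.6984 × 2,337.06 = 1,632.20 thousand.
Unemployed = 0.0760 × 1,632.20 ≈ 124.05 thousand.

About 124.05 thousand are unemployed.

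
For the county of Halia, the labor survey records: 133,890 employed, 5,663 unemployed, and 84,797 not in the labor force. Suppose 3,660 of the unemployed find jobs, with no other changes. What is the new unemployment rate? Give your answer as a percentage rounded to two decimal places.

New unemployment rate ≈ 1.44%.

Initially, labor force = 133,890 + 5,663 = 139,553, so u = 5,663/139,553 = 4.06%.
After the change, unemployed falls and employed rises by 3,660; labor force unchanged → E = 137,550, U = 2,003, labor force = 139,553.
New unemployment rate = 2,003 / 139,553 = 1.44%.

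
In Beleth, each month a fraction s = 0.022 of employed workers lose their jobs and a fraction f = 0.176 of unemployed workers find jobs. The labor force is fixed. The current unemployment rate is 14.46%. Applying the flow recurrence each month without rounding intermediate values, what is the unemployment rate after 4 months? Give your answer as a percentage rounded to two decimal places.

Unemployment rate after four months ≈ 12.50%.

With a fixed labor force, u_{t+1} = u_t + s·(1−u_t) − f·u_t = u_t·(1−s−f) + s.
Here 1−s−f = 0.802 and s = 0.022.
u_1 = 0.144600 × 0.802 + 0.022 = 0.137969.
u_2 = 0.137969 × 0.802 + 0.022 = 0.132651.
u_3 = 0.132651 × 0.802 + 0.022 = 0.128386.
u_4 = 0.128386 × 0.802 + 0.022 = 0.124966.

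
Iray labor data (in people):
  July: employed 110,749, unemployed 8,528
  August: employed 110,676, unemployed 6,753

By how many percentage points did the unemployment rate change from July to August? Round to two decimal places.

The unemployment rate changed by −1.40 percentage points.

July: labor force = 110,749 + 8,528 = 119,277; u = 8,528/119,277 = 7.15%.
August: labor force = 110,676 + 6,753 = 117,429; u = 6,753/117,429 = 5.75%.
Change = 5.75% − 7.15% = −1.40 pp.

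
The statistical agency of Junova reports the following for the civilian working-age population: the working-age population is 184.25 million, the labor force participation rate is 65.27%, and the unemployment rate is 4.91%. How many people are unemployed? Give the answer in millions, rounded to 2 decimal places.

About 5.90 million are unemployed.

Labor force = 0.6527 × 184.25 = 120.26 million.
Unemployed = 0.0491 × 120.26 ≈ 5.90 million.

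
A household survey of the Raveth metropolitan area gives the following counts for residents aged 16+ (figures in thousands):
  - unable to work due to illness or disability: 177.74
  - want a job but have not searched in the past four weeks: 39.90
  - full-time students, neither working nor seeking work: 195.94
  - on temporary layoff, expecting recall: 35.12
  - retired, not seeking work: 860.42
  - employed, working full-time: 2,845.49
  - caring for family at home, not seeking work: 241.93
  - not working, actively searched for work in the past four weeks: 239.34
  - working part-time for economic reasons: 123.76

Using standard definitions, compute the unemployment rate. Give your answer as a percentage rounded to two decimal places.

Employed = 2,845.49 + 123.76 = 2,969.25 thousand (anyone who worked, including part-time for economic reasons, counts as employed).
Unemployed = 35.12 + 239.34 = 274.46 thousand (jobless and actively searching, or on temporary layoff).
Labor force = 2,969.25 + 274.46 = 3,243.71 thousand.
Unemployment rate = 274.46 / 3,243.71 = 8.46%.

Unemployment rate ≈ 8.46%.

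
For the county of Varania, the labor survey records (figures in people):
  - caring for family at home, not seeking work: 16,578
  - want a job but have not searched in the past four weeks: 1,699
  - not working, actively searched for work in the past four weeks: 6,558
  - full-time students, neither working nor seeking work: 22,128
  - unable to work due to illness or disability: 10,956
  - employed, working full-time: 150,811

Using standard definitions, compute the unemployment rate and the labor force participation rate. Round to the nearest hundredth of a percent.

Unemployment rate ≈ 4.17%; labor force participation rate ≈ 75.39%.

Employed = 150,811.
Unemployed = 6,558.
Labor force = 150,811 + 6,558 = 157,369.
Not in labor force = 16,578 + 1,699 + 22,128 + 10,956 = 51,361 (those not working and not actively searching are outside the labor force — including those who want a job but have given up searching).
Civilian working-age population = 157,369 + 51,361 = 208,730.
Unemployment rate = 6,558 / 157,369 = 4.17%.
Labor force participation rate = 157,369 / 208,730 = 75.39%.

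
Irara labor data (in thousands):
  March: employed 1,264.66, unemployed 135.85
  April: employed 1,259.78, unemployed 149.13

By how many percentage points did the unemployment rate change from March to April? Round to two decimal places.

The unemployment rate changed by +0.88 percentage points.

March: labor force = 1,264.66 + 135.85 = 1,400.51; u = 135.85/1,400.51 = 9.70%.
April: labor force = 1,259.78 + 149.13 = 1,408.91; u = 149.13/1,408.91 = 10.58%.
Change = 10.58% − 9.70% = +0.88 pp.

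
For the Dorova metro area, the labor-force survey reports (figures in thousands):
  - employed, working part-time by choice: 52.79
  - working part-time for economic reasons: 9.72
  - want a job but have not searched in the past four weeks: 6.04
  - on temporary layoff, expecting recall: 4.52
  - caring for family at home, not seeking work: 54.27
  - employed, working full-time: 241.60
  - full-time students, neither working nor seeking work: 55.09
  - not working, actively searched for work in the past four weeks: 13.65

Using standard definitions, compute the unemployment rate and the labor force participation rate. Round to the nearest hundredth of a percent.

Employed = 52.79 + 9.72 + 241.60 = 304.11 thousand (anyone who worked, including part-time for economic reasons, counts as employed).
Unemployed = 4.52 + 13.65 = 18.17 thousand (jobless and actively searching, or on temporary layoff).
Labor force = 304.11 + 18.17 = 322.28 thousand.
Not in labor force = 6.04 + 54.27 + 55.09 = 115.40 thousand (those not working and not actively searching are outside the labor force — including those who want a job but have given up searching).
Civilian working-age population = 322.28 + 115.40 = 437.68 thousand.
Unemployment rate = 18.17 / 322.28 = 5.64%.
Labor force participation rate = 322.28 / 437.68 = 73.63%.

Unemployment rate ≈ 5.64%; labor force participation rate ≈ 73.63%.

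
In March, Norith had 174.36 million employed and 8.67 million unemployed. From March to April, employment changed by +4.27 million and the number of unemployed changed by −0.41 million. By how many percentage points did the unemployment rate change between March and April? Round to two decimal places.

March: labor force = 174.36 + 8.67 = 183.03; u = 8.67/183.03 = 4.74%.
April: labor force = 178.63 + 8.26 = 186.89; u = 8.26/186.89 = 4.42%.
Change = 4.42% − 4.74% = −0.32 pp.

The unemployment rate changed by −0.32 percentage points.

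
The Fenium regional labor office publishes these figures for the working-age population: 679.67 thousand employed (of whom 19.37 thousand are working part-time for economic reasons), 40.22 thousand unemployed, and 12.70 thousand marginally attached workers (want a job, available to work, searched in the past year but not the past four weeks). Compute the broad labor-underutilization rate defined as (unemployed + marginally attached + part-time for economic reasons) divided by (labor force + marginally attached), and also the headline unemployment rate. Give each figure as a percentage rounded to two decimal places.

Labor force = 679.67 + 40.22 = 719.89 thousand.
Numerator = 40.22 + 12.70 + 19.37 = 72.29 thousand.
Denominator = 719.89 + 12.70 = 732.59 thousand.
Broad rate = 72.29 / 732.59 = 9.87%.
Headline unemployment rate = 40.22 / 719.89 = 5.59%.

Broad underutilization rate ≈ 9.87%; headline unemployment rate ≈ 5.59%.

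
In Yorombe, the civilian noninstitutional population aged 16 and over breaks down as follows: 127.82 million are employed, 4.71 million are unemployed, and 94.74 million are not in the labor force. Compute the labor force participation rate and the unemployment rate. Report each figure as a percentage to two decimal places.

Labor force = employed + unemployed = 127.82 + 4.71 = 132.53 million.
Working-age population = 132.53 + 94.74 = 227.27 million.
Unemployment rate = 4.71 / 132.53 = 3.55%.
Labor force participation rate = 132.53 / 227.27 = 58.31%.

Labor force participation rate ≈ 58.31%; unemployment rate ≈ 3.55%.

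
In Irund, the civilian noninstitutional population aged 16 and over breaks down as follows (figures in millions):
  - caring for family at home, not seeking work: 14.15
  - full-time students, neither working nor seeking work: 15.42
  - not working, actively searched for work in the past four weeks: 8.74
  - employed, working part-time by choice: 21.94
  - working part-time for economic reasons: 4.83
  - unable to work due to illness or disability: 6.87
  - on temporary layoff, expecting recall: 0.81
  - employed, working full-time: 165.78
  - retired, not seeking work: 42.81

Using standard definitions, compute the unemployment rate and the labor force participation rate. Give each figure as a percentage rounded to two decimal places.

Employed = 21.94 + 4.83 + 165.78 = 192.55 million (anyone who worked, including part-time for economic reasons, counts as employed).
Unemployed = 8.74 + 0.81 = 9.55 million (jobless and actively searching, or on temporary layoff).
Labor force = 192.55 + 9.55 = 202.10 million.
Not in labor force = 14.15 + 15.42 + 6.87 + 42.81 = 79.25 million (those not working and not actively searching are outside the labor force).
Civilian working-age population = 202.10 + 79.25 = 281.35 million.
Unemployment rate = 9.55 / 202.10 = 4.73%.
Labor force participation rate = 202.10 / 281.35 = 71.83%.

Unemployment rate ≈ 4.73%; labor force participation rate ≈ 71.83%.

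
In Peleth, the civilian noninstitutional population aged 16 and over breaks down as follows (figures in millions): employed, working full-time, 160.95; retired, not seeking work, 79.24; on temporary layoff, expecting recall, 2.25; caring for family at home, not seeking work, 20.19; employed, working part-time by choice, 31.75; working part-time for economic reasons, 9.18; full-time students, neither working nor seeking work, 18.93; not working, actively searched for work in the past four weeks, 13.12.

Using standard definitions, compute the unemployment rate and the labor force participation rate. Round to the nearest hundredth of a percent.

Employed = 160.95 + 31.75 + 9.18 = 201.88 million (anyone who worked, including part-time for economic reasons, counts as employed).
Unemployed = 2.25 + 13.12 = 15.37 million (jobless and actively searching, or on temporary layoff).
Labor force = 201.88 + 15.37 = 217.25 million.
Not in labor force = 79.24 + 20.19 + 18.93 = 118.36 million (those not working and not actively searching are outside the labor force).
Civilian working-age population = 217.25 + 118.36 = 335.61 million.
Unemployment rate = 15.37 / 217.25 = 7.07%.
Labor force participation rate = 217.25 / 335.61 = 64.73%.

Unemployment rate ≈ 7.07%; labor force participation rate ≈ 64.73%.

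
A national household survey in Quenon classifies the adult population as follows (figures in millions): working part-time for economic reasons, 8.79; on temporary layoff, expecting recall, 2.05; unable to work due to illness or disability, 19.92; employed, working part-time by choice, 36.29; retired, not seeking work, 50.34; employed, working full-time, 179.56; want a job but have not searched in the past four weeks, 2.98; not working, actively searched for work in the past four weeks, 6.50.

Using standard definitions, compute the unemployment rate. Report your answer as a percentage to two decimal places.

Employed = 8.79 + 36.29 + 179.56 = 224.64 million (anyone who worked, including part-time for economic reasons, counts as employed).
Unemployed = 2.05 + 6.50 = 8.55 million (jobless and actively searching, or on temporary layoff).
Labor force = 224.64 + 8.55 = 233.19 million.
Unemployment rate = 8.55 / 233.19 = 3.67%.

Unemployment rate ≈ 3.67%.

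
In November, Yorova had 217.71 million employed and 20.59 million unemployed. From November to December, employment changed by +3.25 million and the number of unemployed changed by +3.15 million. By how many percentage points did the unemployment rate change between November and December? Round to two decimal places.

The unemployment rate changed by +1.06 percentage points.

November: labor force = 217.71 + 20.59 = 238.30; u = 20.59/238.30 = 8.64%.
December: labor force = 220.96 + 23.74 = 244.70; u = 23.74/244.70 = 9.70%.
Change = 9.70% − 8.64% = +1.06 pp.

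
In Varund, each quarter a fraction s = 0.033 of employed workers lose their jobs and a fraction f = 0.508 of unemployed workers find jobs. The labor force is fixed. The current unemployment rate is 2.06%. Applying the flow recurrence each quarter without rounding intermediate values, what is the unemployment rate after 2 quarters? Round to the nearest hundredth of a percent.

Unemployment rate after two quarters ≈ 5.25%.

With a fixed labor force, u_{t+1} = u_t + s·(1−u_t) − f·u_t = u_t·(1−s−f) + s.
Here 1−s−f = 0.459 and s = 0.033.
u_1 = 0.020600 × 0.459 + 0.033 = 0.042455.
u_2 = 0.042455 × 0.459 + 0.033 = 0.052487.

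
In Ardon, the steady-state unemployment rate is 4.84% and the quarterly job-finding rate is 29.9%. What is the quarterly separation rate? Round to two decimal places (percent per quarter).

Separation rate ≈ 1.52% per quarter.

From u* = s/(s+f): s = u·f/(1−u).
s = 0.0484 × 29.9 / (1 − 0.0484) = 1.4472 / 0.9516 ≈ 1.52% per quarter.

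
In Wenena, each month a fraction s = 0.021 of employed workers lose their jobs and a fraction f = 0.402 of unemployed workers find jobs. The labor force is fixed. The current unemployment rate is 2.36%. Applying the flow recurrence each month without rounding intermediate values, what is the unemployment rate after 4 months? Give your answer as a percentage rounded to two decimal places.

With a fixed labor force, u_{t+1} = u_t + s·(1−u_t) − f·u_t = u_t·(1−s−f) + s.
Here 1−s−f = 0.577 and s = 0.021.
u_1 = 0.023600 × 0.577 + 0.021 = 0.034617.
u_2 = 0.034617 × 0.577 + 0.021 = 0.040974.
u_3 = 0.040974 × 0.577 + 0.021 = 0.044642.
u_4 = 0.044642 × 0.577 + 0.021 = 0.046758.

Unemployment rate after four months ≈ 4.68%.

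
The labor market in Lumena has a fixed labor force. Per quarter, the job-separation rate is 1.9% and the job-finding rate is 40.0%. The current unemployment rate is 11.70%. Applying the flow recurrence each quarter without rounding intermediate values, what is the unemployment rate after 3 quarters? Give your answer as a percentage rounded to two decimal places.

Unemployment rate after three quarters ≈ 5.94%.

With a fixed labor force, u_{t+1} = u_t + s·(1−u_t) − f·u_t = u_t·(1−s−f) + s.
Here 1−s−f = 0.581 and s = 0.019.
u_1 = 0.117000 × 0.581 + 0.019 = 0.086977.
u_2 = 0.086977 × 0.581 + 0.019 = 0.069534.
u_3 = 0.069534 × 0.581 + 0.019 = 0.059399.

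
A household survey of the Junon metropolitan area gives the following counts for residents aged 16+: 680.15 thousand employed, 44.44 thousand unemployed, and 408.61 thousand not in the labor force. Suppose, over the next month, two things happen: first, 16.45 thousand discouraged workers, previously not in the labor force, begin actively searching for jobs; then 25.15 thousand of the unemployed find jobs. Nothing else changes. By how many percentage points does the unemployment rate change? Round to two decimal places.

The unemployment rate changes by −1.31 percentage points.

Initially, labor force = 680.15 + 44.44 = 724.59 thousand, so u = 44.44/724.59 = 6.13%.
After the first change, unemployed and labor force both rise by 16.45 → E = 680.15, U = 60.89, labor force = 741.04 thousand.
After the second change, unemployed falls and employed rises by 25.15; labor force unchanged → E = 705.30, U = 35.74, labor force = 741.04 thousand.
New unemployment rate = 35.74 / 741.04 = 4.82%.
Change = 4.82% − 6.13% = −1.31 percentage points.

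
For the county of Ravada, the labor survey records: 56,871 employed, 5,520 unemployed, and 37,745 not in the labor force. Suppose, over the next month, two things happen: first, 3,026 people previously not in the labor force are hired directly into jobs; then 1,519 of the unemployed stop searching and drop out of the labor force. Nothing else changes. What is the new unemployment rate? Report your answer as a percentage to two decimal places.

Initially, labor force = 56,871 + 5,520 = 62,391, so u = 5,520/62,391 = 8.85%.
After the first change, employed and labor force both rise by 3,026; unemployed unchanged → E = 59,897, U = 5,520, labor force = 65,417.
After the second change, unemployed and labor force both fall by 1,519 → E = 59,897, U = 4,001, labor force = 63,898.
New unemployment rate = 4,001 / 63,898 = 6.26%.

New unemployment rate ≈ 6.26%.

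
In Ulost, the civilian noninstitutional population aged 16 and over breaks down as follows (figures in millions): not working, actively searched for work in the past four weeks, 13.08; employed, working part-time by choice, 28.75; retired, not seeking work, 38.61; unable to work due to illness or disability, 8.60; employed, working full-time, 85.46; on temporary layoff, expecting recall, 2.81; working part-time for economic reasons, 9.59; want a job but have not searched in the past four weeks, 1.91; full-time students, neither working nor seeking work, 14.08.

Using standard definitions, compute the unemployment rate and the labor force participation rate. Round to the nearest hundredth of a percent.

Employed = 28.75 + 85.46 + 9.59 = 123.80 million (anyone who worked, including part-time for economic reasons, counts as employed).
Unemployed = 13.08 + 2.81 = 15.89 million (jobless and actively searching, or on temporary layoff).
Labor force = 123.80 + 15.89 = 139.69 million.
Not in labor force = 38.61 + 8.60 + 1.91 + 14.08 = 63.20 million (those not working and not actively searching are outside the labor force — including those who want a job but have given up searching).
Civilian working-age population = 139.69 + 63.20 = 202.89 million.
Unemployment rate = 15.89 / 139.69 = 11.38%.
Labor force participation rate = 139.69 / 202.89 = 68.85%.

Unemployment rate ≈ 11.38%; labor force participation rate ≈ 68.85%.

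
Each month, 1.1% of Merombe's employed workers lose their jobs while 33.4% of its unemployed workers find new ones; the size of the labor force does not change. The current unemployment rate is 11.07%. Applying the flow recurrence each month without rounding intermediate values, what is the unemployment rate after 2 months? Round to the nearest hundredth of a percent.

With a fixed labor force, u_{t+1} = u_t + s·(1−u_t) − f·u_t = u_t·(1−s−f) + s.
Here 1−s−f = 0.655 and s = 0.011.
u_1 = 0.110700 × 0.655 + 0.011 = 0.083508.
u_2 = 0.083508 × 0.655 + 0.011 = 0.065698.

Unemployment rate after two months ≈ 6.57%.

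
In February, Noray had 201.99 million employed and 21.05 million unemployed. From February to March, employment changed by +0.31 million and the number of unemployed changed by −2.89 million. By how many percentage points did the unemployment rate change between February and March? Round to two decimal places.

February: labor force = 201.99 + 21.05 = 223.04; u = 21.05/223.04 = 9.44%.
March: labor force = 202.30 + 18.16 = 220.46; u = 18.16/220.46 = 8.24%.
Change = 8.24% − 9.44% = −1.20 pp.

The unemployment rate changed by −1.20 percentage points.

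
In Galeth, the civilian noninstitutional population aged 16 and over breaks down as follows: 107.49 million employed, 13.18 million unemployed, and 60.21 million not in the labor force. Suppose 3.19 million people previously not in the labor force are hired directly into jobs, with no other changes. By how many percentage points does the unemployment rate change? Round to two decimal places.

Initially, labor force = 107.49 + 13.18 = 120.67 million, so u = 13.18/120.67 = 10.92%.
After the change, employed and labor force both rise by 3.19; unemployed unchanged → E = 110.68, U = 13.18, labor force = 123.86 million.
New unemployment rate = 13.18 / 123.86 = 10.64%.
Change = 10.64% − 10.92% = −0.28 percentage points.

The unemployment rate changes by −0.28 percentage points.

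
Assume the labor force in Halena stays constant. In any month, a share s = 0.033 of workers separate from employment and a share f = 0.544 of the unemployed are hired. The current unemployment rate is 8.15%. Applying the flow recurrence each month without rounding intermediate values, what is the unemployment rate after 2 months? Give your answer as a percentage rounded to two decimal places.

With a fixed labor force, u_{t+1} = u_t + s·(1−u_t) − f·u_t = u_t·(1−s−f) + s.
Here 1−s−f = 0.423 and s = 0.033.
u_1 = 0.081500 × 0.423 + 0.033 = 0.067474.
u_2 = 0.067474 × 0.423 + 0.033 = 0.061542.

Unemployment rate after two months ≈ 6.15%.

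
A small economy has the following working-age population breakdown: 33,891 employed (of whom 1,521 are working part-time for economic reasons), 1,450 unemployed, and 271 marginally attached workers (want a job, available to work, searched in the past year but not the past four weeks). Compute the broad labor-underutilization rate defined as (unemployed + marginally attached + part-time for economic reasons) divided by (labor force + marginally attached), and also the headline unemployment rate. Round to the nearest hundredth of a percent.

Labor force = 33,891 + 1,450 = 35,341.
Numerator = 1,450 + 271 + 1,521 = 3,242.
Denominator = 35,341 + 271 = 35,612.
Broad rate = 3,242 / 35,612 = 9.10%.
Headline unemployment rate = 1,450 / 35,341 = 4.10%.

Broad underutilization rate ≈ 9.10%; headline unemployment rate ≈ 4.10%.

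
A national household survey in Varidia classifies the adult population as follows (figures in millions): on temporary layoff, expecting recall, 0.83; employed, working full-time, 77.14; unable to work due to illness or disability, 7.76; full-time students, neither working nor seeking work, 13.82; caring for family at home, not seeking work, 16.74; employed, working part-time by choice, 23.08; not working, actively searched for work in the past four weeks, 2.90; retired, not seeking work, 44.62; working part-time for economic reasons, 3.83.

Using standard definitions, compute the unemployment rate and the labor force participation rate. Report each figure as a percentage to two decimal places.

Employed = 77.14 + 23.08 + 3.83 = 104.05 million (anyone who worked, including part-time for economic reasons, counts as employed).
Unemployed = 0.83 + 2.90 = 3.73 million (jobless and actively searching, or on temporary layoff).
Labor force = 104.05 + 3.73 = 107.78 million.
Not in labor force = 7.76 + 13.82 + 16.74 + 44.62 = 82.94 million (those not working and not actively searching are outside the labor force).
Civilian working-age population = 107.78 + 82.94 = 190.72 million.
Unemployment rate = 3.73 / 107.78 = 3.46%.
Labor force participation rate = 107.78 / 190.72 = 56.51%.

Unemployment rate ≈ 3.46%; labor force participation rate ≈ 56.51%.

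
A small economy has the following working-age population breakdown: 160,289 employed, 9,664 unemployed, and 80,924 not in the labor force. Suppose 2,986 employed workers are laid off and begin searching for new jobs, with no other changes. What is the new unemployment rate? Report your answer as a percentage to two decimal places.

New unemployment rate ≈ 7.44%.

Initially, labor force = 160,289 + 9,664 = 169,953, so u = 9,664/169,953 = 5.69%.
After the change, employed falls and unemployed rises by 2,986; labor force unchanged → E = 157,303, U = 12,650, labor force = 169,953.
New unemployment rate = 12,650 / 169,953 = 7.44%.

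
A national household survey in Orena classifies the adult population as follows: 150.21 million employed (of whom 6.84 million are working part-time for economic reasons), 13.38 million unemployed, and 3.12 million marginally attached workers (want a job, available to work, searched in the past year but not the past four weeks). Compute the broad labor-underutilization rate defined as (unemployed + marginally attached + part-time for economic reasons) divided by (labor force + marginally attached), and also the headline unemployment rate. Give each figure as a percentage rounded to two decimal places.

Labor force = 150.21 + 13.38 = 163.59 million.
Numerator = 13.38 + 3.12 + 6.84 = 23.34 million.
Denominator = 163.59 + 3.12 = 166.71 million.
Broad rate = 23.34 / 166.71 = 14.00%.
Headline unemployment rate = 13.38 / 163.59 = 8.18%.

Broad underutilization rate ≈ 14.00%; headline unemployment rate ≈ 8.18%.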